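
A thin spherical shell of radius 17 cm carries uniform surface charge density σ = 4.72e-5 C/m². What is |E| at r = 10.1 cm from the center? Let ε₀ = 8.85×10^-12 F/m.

Use a concentric Gaussian sphere at r = 10.1 cm (inside the shell, r < 17 cm).
No charge lies within this surface, so Q_enc = 0 and Gauss's law gives E·4πr² = 0 ⇒ E = 0.

|E| = 0 N/C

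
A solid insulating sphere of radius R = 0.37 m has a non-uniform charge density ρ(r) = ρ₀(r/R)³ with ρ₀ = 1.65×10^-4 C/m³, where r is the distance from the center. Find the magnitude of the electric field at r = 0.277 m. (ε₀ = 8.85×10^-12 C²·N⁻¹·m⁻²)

Take a concentric spherical Gaussian surface of radius r = 0.277 m (r < R).
Integrate the density: Q_enc = 4π ∫₀^r ρ₀(r'/R)^3 r'² dr' = 4πρ₀ r^6/(6·R³) = 3.082×10^-6 C.
Since E is radial and uniform over the Gaussian sphere, Φ = E·4πr² = Q_enc/ε₀.
E = |Q_enc|/(4πε₀r²) = (3.082×10^-6)/(4π·8.85×10^-12·(0.277)²) = 3.61×10^5 N/C.

3.61×10^5 N/C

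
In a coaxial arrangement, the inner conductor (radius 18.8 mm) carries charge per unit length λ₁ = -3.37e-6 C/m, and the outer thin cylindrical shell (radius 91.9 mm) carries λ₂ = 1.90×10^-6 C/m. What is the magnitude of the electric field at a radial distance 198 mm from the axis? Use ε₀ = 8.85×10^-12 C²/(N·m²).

1.34×10^5 N/C

Coaxial Gaussian cylinder, radius r = 198 mm, length L (r > 91.9 mm, enclosing both).
λ_enc = λ₁ + λ₂ = (-3.37×10^-6) + (1.90e-6) = -1.47e-6 C/m.
By Gauss's law (flux through the curved wall only), E·2πrL = λ_enc L/ε₀.
E = |λ_enc|/(2πε₀r) = (1.47×10^-6)/(2π·8.85×10^-12·0.198) = 1.34×10^5 N/C.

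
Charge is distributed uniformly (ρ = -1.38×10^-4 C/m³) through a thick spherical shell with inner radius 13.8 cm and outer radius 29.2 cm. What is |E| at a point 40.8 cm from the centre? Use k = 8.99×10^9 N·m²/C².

|E| = 6.95×10^5 N/C

Take a concentric spherical Gaussian surface of radius r = 40.8 cm (r > 29.2 cm, enclosing the whole shell).
Q_enc = ρ·(4π/3)(b³ − a³) = (-1.38×10^-4)·(4π/3)·((0.292)³ − (0.138)³) = -1.287e-5 C.
By Gauss's law, ∮E·dA = E·4πr² = Q_enc/ε₀.
E = k|Q_enc|/r² = (8.99×10^9)(1.287×10^-5)/(0.408)² = 6.95×10^5 N/C.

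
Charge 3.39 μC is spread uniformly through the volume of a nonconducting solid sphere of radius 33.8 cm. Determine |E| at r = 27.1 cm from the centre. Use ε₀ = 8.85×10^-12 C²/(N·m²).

Use a concentric Gaussian sphere at r = 27.1 cm (r < R).
For a uniform sphere the enclosed fraction is (r/R)³, so Q_enc = (3.39 μC)(0.271/0.338)³ = 1.747×10^-6 C.
Since E is radial and uniform over the Gaussian sphere, Φ = E·4πr² = Q_enc/ε₀.
E = |Q_enc|/(4πε₀r²) = (1.747×10^-6)/(4π·8.85×10^-12·(0.271)²) = 2.14e5 N/C.

E ≈ 2.14×10^5 N/C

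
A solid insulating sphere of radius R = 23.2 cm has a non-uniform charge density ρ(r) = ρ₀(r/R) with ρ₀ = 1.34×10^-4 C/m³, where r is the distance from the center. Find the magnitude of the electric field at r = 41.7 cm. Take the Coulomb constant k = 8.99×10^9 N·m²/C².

2.72×10^5 N/C

Symmetry ⇒ E = E(r) r̂. Gaussian sphere of radius r = 41.7 cm (r > R, all charge enclosed).
Q_enc = 4π ∫₀^R ρ₀(r'/R)^1 r'² dr' = 4πρ₀R³/4 = 5.257e-6 C.
Gauss's law: E·4πr² = Q_enc/ε₀.
E = k|Q_enc|/r² = (8.99×10^9)(5.257×10^-6)/(0.417)² = 2.72×10^5 N/C.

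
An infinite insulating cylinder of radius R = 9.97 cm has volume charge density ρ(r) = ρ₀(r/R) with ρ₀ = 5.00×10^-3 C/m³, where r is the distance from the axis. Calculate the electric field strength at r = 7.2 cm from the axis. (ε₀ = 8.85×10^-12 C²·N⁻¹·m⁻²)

E ≈ 9.79×10^6 V/m

By cylindrical symmetry E is radial; use a coaxial Gaussian cylinder of radius 7.2 cm and length L (r < R).
λ_enc = ∫₀^r ρ(r')·2πr' dr' = (2πρ₀/R)·r^3/3 = 3.92×10^-5 C/m.
Gauss's law: E·2πrL = λ_enc L/ε₀.
E = |λ_enc|/(2πε₀r) = (3.92×10^-5)/(2π·8.85×10^-12·0.072) = 9.79×10^6 N/C.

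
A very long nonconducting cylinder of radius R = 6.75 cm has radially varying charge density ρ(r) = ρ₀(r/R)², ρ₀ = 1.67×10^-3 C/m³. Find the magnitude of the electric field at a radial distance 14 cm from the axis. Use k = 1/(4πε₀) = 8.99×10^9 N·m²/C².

Coaxial Gaussian cylinder, radius r = 14 cm, length L (r > R, full charge per length enclosed).
λ_enc = 2π ∫₀^R ρ₀(r'/R)^2 r' dr' = 2πρ₀R²/4 = 1.195e-5 C/m.
Gauss's law: E·2πrL = λ_enc L/ε₀.
E = 2k|λ_enc|/r = 2(8.99×10^9)(1.195e-5)/(0.14) = 1.53×10^6 N/C.

E = 1.53×10^6 N/C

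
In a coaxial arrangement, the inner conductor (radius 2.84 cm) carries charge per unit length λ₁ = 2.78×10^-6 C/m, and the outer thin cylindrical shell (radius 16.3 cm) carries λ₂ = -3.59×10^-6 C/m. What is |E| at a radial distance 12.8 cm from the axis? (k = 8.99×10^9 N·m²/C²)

Take a coaxial cylindrical Gaussian surface of radius r = 12.8 cm and length L (between the conductors, 2.84 cm < r < 16.3 cm).
The shell at 16.3 cm lies outside the Gaussian surface, so λ_enc = λ₁ = 2.78e-6 C/m.
Gauss's law: E·2πrL = λ_enc L/ε₀.
E = 2k|λ_enc|/r = 2(8.99×10^9)(2.78×10^-6)/(0.128) = 3.91e5 N/C.

E ≈ 3.91e5 N/C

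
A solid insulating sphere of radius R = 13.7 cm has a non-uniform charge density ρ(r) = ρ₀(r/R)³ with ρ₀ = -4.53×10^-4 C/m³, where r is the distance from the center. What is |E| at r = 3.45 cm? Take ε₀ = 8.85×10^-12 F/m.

4.70×10^3 N/C

Use a concentric Gaussian sphere at r = 3.45 cm (r < R).
Integrate the density: Q_enc = 4π ∫₀^r ρ₀(r'/R)^3 r'² dr' = 4πρ₀ r^6/(6·R³) = -6.222e-10 C.
Since E is radial and uniform over the Gaussian sphere, Φ = E·4πr² = Q_enc/ε₀.
E = |Q_enc|/(4πε₀r²) = (6.222e-10)/(4π·8.85×10^-12·(0.0345)²) = 4.70e3 N/C.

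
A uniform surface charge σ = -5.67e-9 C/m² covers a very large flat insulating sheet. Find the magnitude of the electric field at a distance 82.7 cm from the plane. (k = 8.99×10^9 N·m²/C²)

320 N/C

Choose a cylindrical pillbox piercing the sheet, end faces (area A) parallel to it.
Only the two end caps contribute flux: Φ = 2EA. With Q_enc = σA, Gauss's law gives E = |σ|/(2ε₀).
E = 2πk|σ| = 2π(8.99×10^9)(5.67×10^-9) = 320 N/C.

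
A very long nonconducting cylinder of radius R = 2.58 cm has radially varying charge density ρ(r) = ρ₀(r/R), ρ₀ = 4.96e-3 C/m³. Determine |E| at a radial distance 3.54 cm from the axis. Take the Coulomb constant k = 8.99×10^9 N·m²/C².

By cylindrical symmetry E is radial; use a coaxial Gaussian cylinder of radius 3.54 cm and length L (r > R, full charge per length enclosed).
λ_enc = 2π ∫₀^R ρ₀(r'/R)^1 r' dr' = 2πρ₀R²/3 = 6.915×10^-6 C/m.
Gauss's law: E·2πrL = λ_enc L/ε₀.
E = 2k|λ_enc|/r = 2(8.99×10^9)(6.915×10^-6)/(0.0354) = 3.51e6 N/C.

|E| = 3.51e6 N/C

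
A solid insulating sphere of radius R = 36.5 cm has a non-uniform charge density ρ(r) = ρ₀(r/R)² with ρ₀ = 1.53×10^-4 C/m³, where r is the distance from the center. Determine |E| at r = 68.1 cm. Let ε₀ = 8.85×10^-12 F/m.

By spherical symmetry E is radial; choose a Gaussian sphere of radius r = 68.1 cm (r > R, all charge enclosed).
Q_enc = 4π ∫₀^R ρ₀(r'/R)^2 r'² dr' = 4πρ₀R³/5 = 1.87×10^-5 C.
Since E is radial and uniform over the Gaussian sphere, Φ = E·4πr² = Q_enc/ε₀.
E = |Q_enc|/(4πε₀r²) = (1.87×10^-5)/(4π·8.85×10^-12·(0.681)²) = 3.63e5 N/C.

|E| ≈ 3.63×10^5 N/C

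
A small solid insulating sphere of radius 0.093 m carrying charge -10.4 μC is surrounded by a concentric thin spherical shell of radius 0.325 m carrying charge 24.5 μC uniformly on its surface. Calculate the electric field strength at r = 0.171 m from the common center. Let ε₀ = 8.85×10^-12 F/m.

Take a concentric spherical Gaussian surface of radius r = 0.171 m (between the bodies, 0.093 m < r < 0.325 m).
Only the inner charge is enclosed; the outer shell contributes nothing inside itself. Q_enc = -10.4 μC = -1.04×10^-5 C.
Gauss's law: E·4πr² = Q_enc/ε₀.
E = |Q_enc|/(4πε₀r²) = (1.04×10^-5)/(4π·8.85×10^-12·(0.171)²) = 3.20e6 N/C.

|E| ≈ 3.20×10^6 N/C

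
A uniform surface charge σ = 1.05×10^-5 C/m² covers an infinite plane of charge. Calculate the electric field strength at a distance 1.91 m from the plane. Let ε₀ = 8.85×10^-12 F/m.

By planar symmetry E is perpendicular to the sheet and uniform; use a Gaussian pillbox with flat faces of area A on each side of the sheet.
Only the two end caps contribute flux: Φ = 2EA. With Q_enc = σA, Gauss's law gives E = |σ|/(2ε₀).
E = |σ|/(2ε₀) = (1.05e-5)/(2·8.85×10^-12) = 5.93×10^5 N/C.

E = 5.93×10^5 V/m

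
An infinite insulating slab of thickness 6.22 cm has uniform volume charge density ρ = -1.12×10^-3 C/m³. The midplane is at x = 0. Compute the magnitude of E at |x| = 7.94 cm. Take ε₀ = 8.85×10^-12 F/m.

The point |x| = 7.94 cm lies outside the slab (half-thickness 0.0311 m). A symmetric pillbox spanning the full slab encloses Q_enc = ρ·d·A.
Flux = 2EA ⇒ E = |ρ|d/(2ε₀), independent of distance outside.
E = (1.12e-3)(0.0622)/(2·8.85×10^-12) = 3.94×10^6 N/C.

|E| = 3.94×10^6 V/m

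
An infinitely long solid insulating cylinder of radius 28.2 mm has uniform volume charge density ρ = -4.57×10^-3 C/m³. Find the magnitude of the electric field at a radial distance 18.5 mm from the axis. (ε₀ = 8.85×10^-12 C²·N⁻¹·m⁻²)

Take a coaxial cylindrical Gaussian surface of radius r = 18.5 mm and length L (r < R).
Enclosed charge per unit length: λ_enc = ρ·πr² = (-4.57e-3)π(0.0185)² = -4.914e-6 C/m.
By Gauss's law (flux through the curved wall only), E·2πrL = λ_enc L/ε₀.
E = |λ_enc|/(2πε₀r) = (4.914×10^-6)/(2π·8.85×10^-12·0.0185) = 4.78×10^6 N/C.

4.78×10^6 N/C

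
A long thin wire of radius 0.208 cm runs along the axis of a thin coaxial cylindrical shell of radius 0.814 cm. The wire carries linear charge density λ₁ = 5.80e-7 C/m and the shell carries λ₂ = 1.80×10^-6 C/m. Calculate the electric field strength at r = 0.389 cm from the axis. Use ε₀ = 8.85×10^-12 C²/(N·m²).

Choose a coaxial cylinder of radius r = 0.389 cm (arbitrary length L) as the Gaussian surface (between the conductors, 0.208 cm < r < 0.814 cm).
The shell at 0.814 cm lies outside the Gaussian surface, so λ_enc = λ₁ = 5.80×10^-7 C/m.
By Gauss's law (flux through the curved wall only), E·2πrL = λ_enc L/ε₀.
E = |λ_enc|/(2πε₀r) = (5.80e-7)/(2π·8.85×10^-12·0.00389) = 2.68×10^6 N/C.

2.68×10^6 N/C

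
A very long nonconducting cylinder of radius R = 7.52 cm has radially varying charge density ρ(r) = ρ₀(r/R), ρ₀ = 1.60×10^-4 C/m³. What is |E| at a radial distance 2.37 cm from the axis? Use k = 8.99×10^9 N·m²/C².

|E| ≈ 4.50×10^4 N/C

Choose a coaxial cylinder of radius r = 2.37 cm (arbitrary length L) as the Gaussian surface (r < R).
Integrating ρ over the cross-section to radius r: λ_enc = (2πρ₀/R) ∫₀^r r'^2 dr' = 2πρ₀ r^3/(3·R) = 5.932×10^-8 C/m.
Applying ∮E·dA = Q_enc/ε₀ with the end caps contributing no flux:
E = 2k|λ_enc|/r = 2(8.99×10^9)(5.932×10^-8)/(0.0237) = 4.50e4 N/C.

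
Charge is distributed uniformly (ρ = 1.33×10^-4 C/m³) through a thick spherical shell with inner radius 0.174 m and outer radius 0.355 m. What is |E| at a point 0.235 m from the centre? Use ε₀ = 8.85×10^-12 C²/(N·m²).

Take a concentric spherical Gaussian surface of radius r = 0.235 m (within the shell material, 0.174 m < r < 0.355 m).
Only the shell between 0.174 m and r is enclosed: Q_enc = ρ·(4π/3)(r³ − a³) = (1.33×10^-4)·(4π/3)·((0.235)³ − (0.174)³) = 4.295e-6 C.
Applying ∮E·dA = Q_enc/ε₀ with Φ = E(4πr²):
E = |Q_enc|/(4πε₀r²) = (4.295e-6)/(4π·8.85×10^-12·(0.235)²) = 6.99e5 N/C.

6.99×10^5 N/C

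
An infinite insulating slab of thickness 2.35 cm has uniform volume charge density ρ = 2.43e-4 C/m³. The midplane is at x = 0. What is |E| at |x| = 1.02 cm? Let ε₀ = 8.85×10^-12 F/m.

By symmetry E is perpendicular to the slab. A Gaussian pillbox from −1.02 cm to +1.02 cm (face area A) lies entirely within the slab.
Q_enc = ρ·(2x)·A and flux = 2EA, so 2EA = 2ρxA/ε₀ ⇒ E = |ρ|x/ε₀.
E = (2.43×10^-4)(0.0102)/(8.85×10^-12) = 2.80e5 N/C.

2.80e5 N/C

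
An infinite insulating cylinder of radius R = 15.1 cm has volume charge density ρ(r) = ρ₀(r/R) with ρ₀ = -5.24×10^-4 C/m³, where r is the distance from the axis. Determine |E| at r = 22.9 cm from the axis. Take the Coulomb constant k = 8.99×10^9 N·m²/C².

Coaxial Gaussian cylinder, radius r = 22.9 cm, length L (r > R, full charge per length enclosed).
λ_enc = 2π ∫₀^R ρ₀(r'/R)^1 r' dr' = 2πρ₀R²/3 = -2.502e-5 C/m.
By Gauss's law (flux through the curved wall only), E·2πrL = λ_enc L/ε₀.
E = 2k|λ_enc|/r = 2(8.99×10^9)(2.502×10^-5)/(0.229) = 1.96×10^6 N/C.

|E| = 1.96×10^6 N/C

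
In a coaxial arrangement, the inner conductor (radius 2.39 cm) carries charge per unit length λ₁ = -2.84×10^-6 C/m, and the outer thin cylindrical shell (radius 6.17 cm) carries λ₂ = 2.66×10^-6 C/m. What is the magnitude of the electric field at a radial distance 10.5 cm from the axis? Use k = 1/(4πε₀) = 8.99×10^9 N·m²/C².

Take a coaxial cylindrical Gaussian surface of radius r = 10.5 cm and length L (r > 6.17 cm, enclosing both).
λ_enc = λ₁ + λ₂ = (-2.84e-6) + (2.66×10^-6) = -1.80×10^-7 C/m.
Since E is radial and uniform over the curved surface, Φ = E·2πrL = Q_enc/ε₀ = λ_enc L/ε₀.
E = 2k|λ_enc|/r = 2(8.99×10^9)(1.80e-7)/(0.105) = 3.08×10^4 N/C.

3.08×10^4 V/m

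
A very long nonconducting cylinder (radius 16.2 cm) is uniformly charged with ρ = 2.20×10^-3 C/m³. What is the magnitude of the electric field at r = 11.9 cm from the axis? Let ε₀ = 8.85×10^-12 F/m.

Take a coaxial cylindrical Gaussian surface of radius r = 11.9 cm and length L (r < R).
Charge inside radius r per length L is ρ·πr²·L, so λ_enc = ρπr² = 9.787e-5 C/m.
Gauss's law: E·2πrL = λ_enc L/ε₀.
E = |λ_enc|/(2πε₀r) = (9.787e-5)/(2π·8.85×10^-12·0.119) = 1.48e7 N/C.

|E| = 1.48e7 N/C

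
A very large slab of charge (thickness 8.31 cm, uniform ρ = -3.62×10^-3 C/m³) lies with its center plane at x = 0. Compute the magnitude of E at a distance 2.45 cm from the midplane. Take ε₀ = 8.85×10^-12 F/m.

|E| = 1.00×10^7 N/C

By symmetry E is perpendicular to the slab. A Gaussian pillbox from −2.45 cm to +2.45 cm (face area A) lies entirely within the slab.
Q_enc = ρ·(2x)·A and flux = 2EA, so 2EA = 2ρxA/ε₀ ⇒ E = |ρ|x/ε₀.
E = (3.62×10^-3)(0.0245)/(8.85×10^-12) = 1.00×10^7 N/C.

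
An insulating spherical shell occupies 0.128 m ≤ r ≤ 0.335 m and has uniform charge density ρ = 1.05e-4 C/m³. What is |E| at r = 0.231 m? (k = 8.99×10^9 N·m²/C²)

|E| = 7.58e5 N/C

By spherical symmetry E is radial; choose a Gaussian sphere of radius r = 0.231 m (within the shell material, 0.128 m < r < 0.335 m).
Only the shell between 0.128 m and r is enclosed: Q_enc = ρ·(4π/3)(r³ − a³) = (1.05×10^-4)·(4π/3)·((0.231)³ − (0.128)³) = 4.499e-6 C.
Gauss's law: E·4πr² = Q_enc/ε₀.
E = k|Q_enc|/r² = (8.99×10^9)(4.499×10^-6)/(0.231)² = 7.58×10^5 N/C.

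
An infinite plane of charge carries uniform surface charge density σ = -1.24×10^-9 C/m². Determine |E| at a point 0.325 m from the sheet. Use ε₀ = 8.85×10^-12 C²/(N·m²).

The symmetry is planar: E is normal to the sheet and the same magnitude on both sides. Take a pillbox straddling the sheet with end-cap area A.
Only the two end caps contribute flux: Φ = 2EA. With Q_enc = σA, Gauss's law gives E = |σ|/(2ε₀).
E = |σ|/(2ε₀) = (1.24×10^-9)/(2·8.85×10^-12) = 70.1 N/C.

|E| = 70.1 N/C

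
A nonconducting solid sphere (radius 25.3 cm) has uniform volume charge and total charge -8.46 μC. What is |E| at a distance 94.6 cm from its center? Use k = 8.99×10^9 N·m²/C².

Symmetry ⇒ E = E(r) r̂. Gaussian sphere of radius r = 94.6 cm (r > R, so the entire charge is enclosed).
Q_enc = -8.46 μC = -8.46e-6 C.
Applying ∮E·dA = Q_enc/ε₀ with Φ = E(4πr²):
E = k|Q_enc|/r² = (8.99×10^9)(8.46e-6)/(0.946)² = 8.50×10^4 N/C.

E ≈ 8.50×10^4 V/m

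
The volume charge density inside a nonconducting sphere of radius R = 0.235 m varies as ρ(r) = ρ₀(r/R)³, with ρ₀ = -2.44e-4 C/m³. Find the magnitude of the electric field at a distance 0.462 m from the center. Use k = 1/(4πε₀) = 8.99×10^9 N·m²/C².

Use a concentric Gaussian sphere at r = 0.462 m (r > R, all charge enclosed).
Q_enc = 4π ∫₀^R ρ₀(r'/R)^3 r'² dr' = 4πρ₀R³/6 = -6.632×10^-6 C.
Since E is radial and uniform over the Gaussian sphere, Φ = E·4πr² = Q_enc/ε₀.
E = k|Q_enc|/r² = (8.99×10^9)(6.632e-6)/(0.462)² = 2.79×10^5 N/C.

2.79e5 N/C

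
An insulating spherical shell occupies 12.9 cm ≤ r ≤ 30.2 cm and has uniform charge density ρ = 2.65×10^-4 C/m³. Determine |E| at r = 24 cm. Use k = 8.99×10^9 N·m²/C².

E = 2.02e6 V/m

Take a concentric spherical Gaussian surface of radius r = 24 cm (within the shell material, 12.9 cm < r < 30.2 cm).
Only the shell between 12.9 cm and r is enclosed: Q_enc = ρ·(4π/3)(r³ − a³) = (2.65×10^-4)·(4π/3)·((0.24)³ − (0.129)³) = 1.296e-5 C.
Applying ∮E·dA = Q_enc/ε₀ with Φ = E(4πr²):
E = k|Q_enc|/r² = (8.99×10^9)(1.296×10^-5)/(0.24)² = 2.02×10^6 N/C.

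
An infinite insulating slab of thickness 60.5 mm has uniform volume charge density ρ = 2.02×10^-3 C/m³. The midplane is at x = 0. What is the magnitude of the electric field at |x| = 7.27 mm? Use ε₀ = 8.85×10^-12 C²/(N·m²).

|E| = 1.66e6 V/m

By symmetry E is perpendicular to the slab. A Gaussian pillbox from −7.27 mm to +7.27 mm (face area A) lies entirely within the slab.
Q_enc = ρ·(2x)·A and flux = 2EA, so 2EA = 2ρxA/ε₀ ⇒ E = |ρ|x/ε₀.
E = (2.02e-3)(0.00727)/(8.85×10^-12) = 1.66e6 N/C.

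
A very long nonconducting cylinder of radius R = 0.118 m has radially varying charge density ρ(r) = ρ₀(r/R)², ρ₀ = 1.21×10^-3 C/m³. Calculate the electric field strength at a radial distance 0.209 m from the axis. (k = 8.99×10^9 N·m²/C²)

Take a coaxial cylindrical Gaussian surface of radius r = 0.209 m and length L (r > R, full charge per length enclosed).
λ_enc = 2π ∫₀^R ρ₀(r'/R)^2 r' dr' = 2πρ₀R²/4 = 2.646×10^-5 C/m.
By Gauss's law (flux through the curved wall only), E·2πrL = λ_enc L/ε₀.
E = 2k|λ_enc|/r = 2(8.99×10^9)(2.646×10^-5)/(0.209) = 2.28×10^6 N/C.

2.28e6 N/C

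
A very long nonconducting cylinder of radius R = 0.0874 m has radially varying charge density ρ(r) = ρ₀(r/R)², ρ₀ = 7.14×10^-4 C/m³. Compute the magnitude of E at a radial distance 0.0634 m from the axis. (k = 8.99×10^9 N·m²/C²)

E = 6.73×10^5 N/C

Choose a coaxial cylinder of radius r = 0.0634 m (arbitrary length L) as the Gaussian surface (r < R).
λ_enc = ∫₀^r ρ(r')·2πr' dr' = (2πρ₀/R²)·r^4/4 = 2.372e-6 C/m.
Applying ∮E·dA = Q_enc/ε₀ with the end caps contributing no flux:
E = 2k|λ_enc|/r = 2(8.99×10^9)(2.372×10^-6)/(0.0634) = 6.73e5 N/C.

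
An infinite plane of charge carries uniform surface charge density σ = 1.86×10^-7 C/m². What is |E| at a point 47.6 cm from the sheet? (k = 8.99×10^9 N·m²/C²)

E ≈ 1.05×10^4 N/C

Choose a cylindrical pillbox piercing the sheet, end faces (area A) parallel to it.
Flux Φ = 2EA and Q_enc = σA, so 2EA = σA/ε₀ ⇒ E = |σ|/(2ε₀), independent of distance.
E = 2πk|σ| = 2π(8.99×10^9)(1.86×10^-7) = 1.05×10^4 N/C.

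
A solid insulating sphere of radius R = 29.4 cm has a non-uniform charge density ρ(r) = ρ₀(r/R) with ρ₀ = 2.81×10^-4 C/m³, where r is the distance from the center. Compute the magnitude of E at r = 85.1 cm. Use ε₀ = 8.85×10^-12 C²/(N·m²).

By spherical symmetry E is radial; choose a Gaussian sphere of radius r = 85.1 cm (r > R, all charge enclosed).
Q_enc = 4π ∫₀^R ρ₀(r'/R)^1 r'² dr' = 4πρ₀R³/4 = 2.243×10^-5 C.
Gauss's law: E·4πr² = Q_enc/ε₀.
E = |Q_enc|/(4πε₀r²) = (2.243×10^-5)/(4π·8.85×10^-12·(0.851)²) = 2.79×10^5 N/C.

2.79e5 V/m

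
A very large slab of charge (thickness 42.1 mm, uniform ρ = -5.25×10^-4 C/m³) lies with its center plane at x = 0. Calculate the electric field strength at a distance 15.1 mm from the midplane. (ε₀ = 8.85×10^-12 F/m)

|E| = 8.96e5 N/C

By symmetry E is perpendicular to the slab. A Gaussian pillbox from −15.1 mm to +15.1 mm (face area A) lies entirely within the slab.
Q_enc = ρ·(2x)·A and flux = 2EA, so 2EA = 2ρxA/ε₀ ⇒ E = |ρ|x/ε₀.
E = (5.25e-4)(0.0151)/(8.85×10^-12) = 8.96e5 N/C.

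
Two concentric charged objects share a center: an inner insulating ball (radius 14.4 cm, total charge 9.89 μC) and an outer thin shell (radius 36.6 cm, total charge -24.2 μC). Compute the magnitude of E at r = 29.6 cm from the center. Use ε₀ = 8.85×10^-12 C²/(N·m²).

|E| ≈ 1.01×10^6 V/m

Symmetry ⇒ E = E(r) r̂. Gaussian sphere of radius r = 29.6 cm (between the bodies, 14.4 cm < r < 36.6 cm).
Only the inner charge is enclosed; the outer shell contributes nothing inside itself. Q_enc = 9.89 μC = 9.89×10^-6 C.
Since E is radial and uniform over the Gaussian sphere, Φ = E·4πr² = Q_enc/ε₀.
E = |Q_enc|/(4πε₀r²) = (9.89×10^-6)/(4π·8.85×10^-12·(0.296)²) = 1.01e6 N/C.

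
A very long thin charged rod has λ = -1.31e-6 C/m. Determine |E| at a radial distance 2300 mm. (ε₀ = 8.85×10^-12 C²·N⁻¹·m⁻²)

1.02×10^4 V/m

Coaxial Gaussian cylinder, radius r = 2300 mm, length L.
Q_enc = λL, so λ_enc = -1.31e-6 C/m.
Since E is radial and uniform over the curved surface, Φ = E·2πrL = Q_enc/ε₀ = λ_enc L/ε₀.
E = |λ_enc|/(2πε₀r) = (1.31×10^-6)/(2π·8.85×10^-12·2.3) = 1.02×10^4 N/C.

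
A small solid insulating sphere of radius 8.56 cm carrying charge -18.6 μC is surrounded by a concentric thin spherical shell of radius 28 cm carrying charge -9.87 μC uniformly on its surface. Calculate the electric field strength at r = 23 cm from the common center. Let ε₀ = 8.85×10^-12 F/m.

Take a concentric spherical Gaussian surface of radius r = 23 cm (between the bodies, 8.56 cm < r < 28 cm).
Only the inner charge is enclosed; the outer shell contributes nothing inside itself. Q_enc = -18.6 μC = -1.86×10^-5 C.
Since E is radial and uniform over the Gaussian sphere, Φ = E·4πr² = Q_enc/ε₀.
E = |Q_enc|/(4πε₀r²) = (1.86e-5)/(4π·8.85×10^-12·(0.23)²) = 3.16e6 N/C.

E = 3.16×10^6 N/C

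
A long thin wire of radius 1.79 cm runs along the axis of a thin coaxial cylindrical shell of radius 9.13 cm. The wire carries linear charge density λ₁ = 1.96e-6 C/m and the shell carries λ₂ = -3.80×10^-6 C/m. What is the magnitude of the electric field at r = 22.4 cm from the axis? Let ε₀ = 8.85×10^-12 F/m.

Choose a coaxial cylinder of radius r = 22.4 cm (arbitrary length L) as the Gaussian surface (r > 9.13 cm, enclosing both).
λ_enc = λ₁ + λ₂ = (1.96e-6) + (-3.80×10^-6) = -1.84×10^-6 C/m.
Since E is radial and uniform over the curved surface, Φ = E·2πrL = Q_enc/ε₀ = λ_enc L/ε₀.
E = |λ_enc|/(2πε₀r) = (1.84×10^-6)/(2π·8.85×10^-12·0.224) = 1.48×10^5 N/C.

E ≈ 1.48×10^5 N/C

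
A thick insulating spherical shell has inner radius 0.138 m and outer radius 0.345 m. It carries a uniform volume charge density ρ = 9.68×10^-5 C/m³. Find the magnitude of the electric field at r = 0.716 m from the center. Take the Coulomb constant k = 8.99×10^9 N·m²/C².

|E| ≈ 2.73e5 N/C

Use a concentric Gaussian sphere at r = 0.716 m (r > 0.345 m, enclosing the whole shell).
Q_enc = ρ·(4π/3)(b³ − a³) = (9.68×10^-5)·(4π/3)·((0.345)³ − (0.138)³) = 1.558e-5 C.
Applying ∮E·dA = Q_enc/ε₀ with Φ = E(4πr²):
E = k|Q_enc|/r² = (8.99×10^9)(1.558×10^-5)/(0.716)² = 2.73×10^5 N/C.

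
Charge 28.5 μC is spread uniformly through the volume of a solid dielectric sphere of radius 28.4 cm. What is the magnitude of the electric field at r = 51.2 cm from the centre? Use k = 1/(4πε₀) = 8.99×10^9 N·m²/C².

Take a concentric spherical Gaussian surface of radius r = 51.2 cm (r > R, so the entire charge is enclosed).
Q_enc = 28.5 μC = 2.85e-5 C.
By Gauss's law, ∮E·dA = E·4πr² = Q_enc/ε₀.
E = k|Q_enc|/r² = (8.99×10^9)(2.85×10^-5)/(0.512)² = 9.77×10^5 N/C.

E = 9.77e5 V/m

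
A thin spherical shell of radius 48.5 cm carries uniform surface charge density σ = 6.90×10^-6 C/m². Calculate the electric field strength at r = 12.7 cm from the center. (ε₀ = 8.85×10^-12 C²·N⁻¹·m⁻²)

|E| = 0 N/C

By spherical symmetry E is radial; choose a Gaussian sphere of radius r = 12.7 cm (inside the shell, r < 48.5 cm).
All the charge is outside the Gaussian surface: Q_enc = 0, hence E = 0 everywhere inside the shell.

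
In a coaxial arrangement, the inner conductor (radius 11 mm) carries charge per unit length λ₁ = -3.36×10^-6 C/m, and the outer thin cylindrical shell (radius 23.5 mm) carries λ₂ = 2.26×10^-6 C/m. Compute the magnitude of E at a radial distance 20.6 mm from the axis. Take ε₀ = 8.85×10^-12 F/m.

By cylindrical symmetry E is radial; use a coaxial Gaussian cylinder of radius 20.6 mm and length L (between the conductors, 11 mm < r < 23.5 mm).
Only the inner wire is enclosed; the outer shell contributes nothing inside itself. λ_enc = λ₁ = -3.36×10^-6 C/m.
By Gauss's law (flux through the curved wall only), E·2πrL = λ_enc L/ε₀.
E = |λ_enc|/(2πε₀r) = (3.36e-6)/(2π·8.85×10^-12·0.0206) = 2.93e6 N/C.

E ≈ 2.93e6 V/m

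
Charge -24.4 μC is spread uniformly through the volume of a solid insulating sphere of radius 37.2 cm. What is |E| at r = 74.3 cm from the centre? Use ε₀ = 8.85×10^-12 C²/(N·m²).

Use a concentric Gaussian sphere at r = 74.3 cm (r > R, so the entire charge is enclosed).
Q_enc = -24.4 μC = -2.44×10^-5 C.
Since E is radial and uniform over the Gaussian sphere, Φ = E·4πr² = Q_enc/ε₀.
E = |Q_enc|/(4πε₀r²) = (2.44×10^-5)/(4π·8.85×10^-12·(0.743)²) = 3.97×10^5 N/C.

|E| ≈ 3.97×10^5 N/C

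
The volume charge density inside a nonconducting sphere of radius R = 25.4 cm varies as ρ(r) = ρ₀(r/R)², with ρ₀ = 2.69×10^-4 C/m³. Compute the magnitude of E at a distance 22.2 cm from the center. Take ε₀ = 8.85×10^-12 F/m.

Take a concentric spherical Gaussian surface of radius r = 22.2 cm (r < R).
Integrate the density: Q_enc = 4π ∫₀^r ρ₀(r'/R)^2 r'² dr' = 4πρ₀ r^5/(5·R²) = 5.651×10^-6 C.
Since E is radial and uniform over the Gaussian sphere, Φ = E·4πr² = Q_enc/ε₀.
E = |Q_enc|/(4πε₀r²) = (5.651e-6)/(4π·8.85×10^-12·(0.222)²) = 1.03×10^6 N/C.

|E| ≈ 1.03×10^6 N/C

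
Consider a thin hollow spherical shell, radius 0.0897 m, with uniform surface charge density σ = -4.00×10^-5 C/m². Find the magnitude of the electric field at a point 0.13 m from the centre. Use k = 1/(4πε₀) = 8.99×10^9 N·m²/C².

Take a concentric spherical Gaussian surface of radius r = 0.13 m (r > 0.0897 m).
The entire shell is enclosed: Q_enc = σ·4πR² = (-4.00e-5)·4π·(0.0897)² = -4.044e-6 C.
By Gauss's law, ∮E·dA = E·4πr² = Q_enc/ε₀.
E = k|Q_enc|/r² = (8.99×10^9)(4.044×10^-6)/(0.13)² = 2.15×10^6 N/C.

E ≈ 2.15×10^6 N/C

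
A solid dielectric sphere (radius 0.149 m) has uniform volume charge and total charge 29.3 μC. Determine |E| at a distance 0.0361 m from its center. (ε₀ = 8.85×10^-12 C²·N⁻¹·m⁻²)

|E| ≈ 2.88e6 N/C

Use a concentric Gaussian sphere at r = 0.0361 m (r < R).
For a uniform sphere the enclosed fraction is (r/R)³, so Q_enc = (29.3 μC)(0.0361/0.149)³ = 4.167e-7 C.
By Gauss's law, ∮E·dA = E·4πr² = Q_enc/ε₀.
E = |Q_enc|/(4πε₀r²) = (4.167e-7)/(4π·8.85×10^-12·(0.0361)²) = 2.88e6 N/C.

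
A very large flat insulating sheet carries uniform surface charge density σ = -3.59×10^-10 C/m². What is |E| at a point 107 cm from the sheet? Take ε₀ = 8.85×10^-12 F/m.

E = 20.3 N/C

By planar symmetry E is perpendicular to the sheet and uniform; use a Gaussian pillbox with flat faces of area A on each side of the sheet.
Only the two end caps contribute flux: Φ = 2EA. With Q_enc = σA, Gauss's law gives E = |σ|/(2ε₀).
E = |σ|/(2ε₀) = (3.59×10^-10)/(2·8.85×10^-12) = 20.3 N/C.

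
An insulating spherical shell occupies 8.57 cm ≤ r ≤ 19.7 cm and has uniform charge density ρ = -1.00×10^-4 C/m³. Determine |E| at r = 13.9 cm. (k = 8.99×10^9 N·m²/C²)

|E| = 4.01e5 N/C

Symmetry ⇒ E = E(r) r̂. Gaussian sphere of radius r = 13.9 cm (within the shell material, 8.57 cm < r < 19.7 cm).
Only the shell between 8.57 cm and r is enclosed: Q_enc = ρ·(4π/3)(r³ − a³) = (-1.00×10^-4)·(4π/3)·((0.139)³ − (0.0857)³) = -8.613×10^-7 C.
Since E is radial and uniform over the Gaussian sphere, Φ = E·4πr² = Q_enc/ε₀.
E = k|Q_enc|/r² = (8.99×10^9)(8.613×10^-7)/(0.139)² = 4.01×10^5 N/C.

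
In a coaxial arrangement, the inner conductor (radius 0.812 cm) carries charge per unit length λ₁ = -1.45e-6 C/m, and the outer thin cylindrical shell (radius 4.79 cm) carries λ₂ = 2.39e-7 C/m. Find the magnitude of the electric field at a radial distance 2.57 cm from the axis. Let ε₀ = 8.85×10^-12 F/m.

By cylindrical symmetry E is radial; use a coaxial Gaussian cylinder of radius 2.57 cm and length L (between the conductors, 0.812 cm < r < 4.79 cm).
The shell at 4.79 cm lies outside the Gaussian surface, so λ_enc = λ₁ = -1.45×10^-6 C/m.
Gauss's law: E·2πrL = λ_enc L/ε₀.
E = |λ_enc|/(2πε₀r) = (1.45e-6)/(2π·8.85×10^-12·0.0257) = 1.01e6 N/C.

1.01×10^6 V/m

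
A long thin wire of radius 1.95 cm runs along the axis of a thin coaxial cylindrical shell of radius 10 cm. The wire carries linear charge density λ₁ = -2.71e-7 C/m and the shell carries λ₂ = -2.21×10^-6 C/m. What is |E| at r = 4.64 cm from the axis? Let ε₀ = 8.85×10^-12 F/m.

E = 1.05×10^5 N/C

Coaxial Gaussian cylinder, radius r = 4.64 cm, length L (between the conductors, 1.95 cm < r < 10 cm).
Only the inner wire is enclosed; the outer shell contributes nothing inside itself. λ_enc = λ₁ = -2.71×10^-7 C/m.
Gauss's law: E·2πrL = λ_enc L/ε₀.
E = |λ_enc|/(2πε₀r) = (2.71×10^-7)/(2π·8.85×10^-12·0.0464) = 1.05e5 N/C.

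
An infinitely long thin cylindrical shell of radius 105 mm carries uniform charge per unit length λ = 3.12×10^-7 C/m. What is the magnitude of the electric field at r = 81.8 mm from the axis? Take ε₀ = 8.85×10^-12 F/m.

By cylindrical symmetry E is radial; use a coaxial Gaussian cylinder of radius 81.8 mm and length L (r < 105 mm, inside the shell).
No charge is enclosed, so Gauss's law gives E·2πrL = 0 ⇒ E = 0.

E = 0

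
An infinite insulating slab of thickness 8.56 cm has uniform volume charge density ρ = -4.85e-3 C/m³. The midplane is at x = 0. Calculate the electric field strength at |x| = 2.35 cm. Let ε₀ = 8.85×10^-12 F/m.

By symmetry E is perpendicular to the slab. A Gaussian pillbox from −2.35 cm to +2.35 cm (face area A) lies entirely within the slab.
Q_enc = ρ·(2x)·A and flux = 2EA, so 2EA = 2ρxA/ε₀ ⇒ E = |ρ|x/ε₀.
E = (4.85×10^-3)(0.0235)/(8.85×10^-12) = 1.29×10^7 N/C.

E ≈ 1.29×10^7 V/m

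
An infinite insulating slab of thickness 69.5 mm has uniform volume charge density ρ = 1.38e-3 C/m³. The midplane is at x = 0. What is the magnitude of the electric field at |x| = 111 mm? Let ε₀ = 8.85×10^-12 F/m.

The point |x| = 111 mm lies outside the slab (half-thickness 0.03475 m). A symmetric pillbox spanning the full slab encloses Q_enc = ρ·d·A.
Flux = 2EA ⇒ E = |ρ|d/(2ε₀), independent of distance outside.
E = (1.38e-3)(0.0695)/(2·8.85×10^-12) = 5.42×10^6 N/C.

|E| ≈ 5.42e6 V/m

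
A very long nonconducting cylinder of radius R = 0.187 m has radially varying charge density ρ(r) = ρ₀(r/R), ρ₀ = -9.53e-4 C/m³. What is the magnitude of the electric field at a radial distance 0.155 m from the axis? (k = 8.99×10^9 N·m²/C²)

E = 4.61×10^6 N/C

Take a coaxial cylindrical Gaussian surface of radius r = 0.155 m and length L (r < R).
Integrating ρ over the cross-section to radius r: λ_enc = (2πρ₀/R) ∫₀^r r'^2 dr' = 2πρ₀ r^3/(3·R) = -3.975×10^-5 C/m.
Applying ∮E·dA = Q_enc/ε₀ with the end caps contributing no flux:
E = 2k|λ_enc|/r = 2(8.99×10^9)(3.975×10^-5)/(0.155) = 4.61×10^6 N/C.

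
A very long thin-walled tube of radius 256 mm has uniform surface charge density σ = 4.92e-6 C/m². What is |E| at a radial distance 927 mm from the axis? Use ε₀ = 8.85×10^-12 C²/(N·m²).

Choose a coaxial cylinder of radius r = 927 mm (arbitrary length L) as the Gaussian surface (r > 256 mm).
The whole shell is enclosed: λ_enc = σ·2πR = (4.92×10^-6)·2π·(0.256) = 7.914×10^-6 C/m.
Since E is radial and uniform over the curved surface, Φ = E·2πrL = Q_enc/ε₀ = λ_enc L/ε₀.
E = |λ_enc|/(2πε₀r) = (7.914×10^-6)/(2π·8.85×10^-12·0.927) = 1.54×10^5 N/C.

E ≈ 1.54×10^5 V/m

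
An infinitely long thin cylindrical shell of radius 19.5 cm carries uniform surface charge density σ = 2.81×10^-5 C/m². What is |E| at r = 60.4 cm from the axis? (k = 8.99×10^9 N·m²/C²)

Take a coaxial cylindrical Gaussian surface of radius r = 60.4 cm and length L (r > 19.5 cm).
The whole shell is enclosed: λ_enc = σ·2πR = (2.81×10^-5)·2π·(0.195) = 3.443e-5 C/m.
Applying ∮E·dA = Q_enc/ε₀ with the end caps contributing no flux:
E = 2k|λ_enc|/r = 2(8.99×10^9)(3.443e-5)/(0.604) = 1.02×10^6 N/C.

E ≈ 1.02e6 N/C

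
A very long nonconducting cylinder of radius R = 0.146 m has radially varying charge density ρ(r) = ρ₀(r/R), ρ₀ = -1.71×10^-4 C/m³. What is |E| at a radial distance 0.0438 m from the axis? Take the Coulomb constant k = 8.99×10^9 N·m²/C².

Choose a coaxial cylinder of radius r = 0.0438 m (arbitrary length L) as the Gaussian surface (r < R).
λ_enc = ∫₀^r ρ(r')·2πr' dr' = (2πρ₀/R)·r^3/3 = -2.061e-7 C/m.
By Gauss's law (flux through the curved wall only), E·2πrL = λ_enc L/ε₀.
E = 2k|λ_enc|/r = 2(8.99×10^9)(2.061×10^-7)/(0.0438) = 8.46e4 N/C.

E = 8.46×10^4 V/m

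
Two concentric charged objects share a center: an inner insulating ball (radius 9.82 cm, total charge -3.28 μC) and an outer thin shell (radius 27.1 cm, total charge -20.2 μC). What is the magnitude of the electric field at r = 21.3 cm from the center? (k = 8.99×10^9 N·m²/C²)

Symmetry ⇒ E = E(r) r̂. Gaussian sphere of radius r = 21.3 cm (between the bodies, 9.82 cm < r < 27.1 cm).
The shell at 27.1 cm lies outside the Gaussian surface, so Q_enc = -3.28 μC = -3.28e-6 C.
Since E is radial and uniform over the Gaussian sphere, Φ = E·4πr² = Q_enc/ε₀.
E = k|Q_enc|/r² = (8.99×10^9)(3.28e-6)/(0.213)² = 6.50×10^5 N/C.

|E| = 6.50×10^5 N/C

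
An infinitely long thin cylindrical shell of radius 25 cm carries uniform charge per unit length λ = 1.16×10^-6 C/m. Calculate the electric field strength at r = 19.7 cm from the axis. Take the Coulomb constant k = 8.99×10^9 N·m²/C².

By cylindrical symmetry E is radial; use a coaxial Gaussian cylinder of radius 19.7 cm and length L (r < 25 cm, inside the shell).
No charge is enclosed, so Gauss's law gives E·2πrL = 0 ⇒ E = 0.

|E| = 0 V/m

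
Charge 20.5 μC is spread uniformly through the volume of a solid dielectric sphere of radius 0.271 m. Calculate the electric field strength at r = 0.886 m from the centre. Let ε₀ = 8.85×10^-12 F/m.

Take a concentric spherical Gaussian surface of radius r = 0.886 m (r > R, so the entire charge is enclosed).
Q_enc = 20.5 μC = 2.05e-5 C.
Gauss's law: E·4πr² = Q_enc/ε₀.
E = |Q_enc|/(4πε₀r²) = (2.05×10^-5)/(4π·8.85×10^-12·(0.886)²) = 2.35×10^5 N/C.

|E| = 2.35×10^5 N/C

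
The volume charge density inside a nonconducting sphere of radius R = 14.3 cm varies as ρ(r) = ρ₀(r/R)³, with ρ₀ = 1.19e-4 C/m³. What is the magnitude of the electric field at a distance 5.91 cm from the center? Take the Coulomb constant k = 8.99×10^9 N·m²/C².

Use a concentric Gaussian sphere at r = 5.91 cm (r < R).
Integrate the density: Q_enc = 4π ∫₀^r ρ₀(r'/R)^3 r'² dr' = 4πρ₀ r^6/(6·R³) = 3.632×10^-9 C.
Applying ∮E·dA = Q_enc/ε₀ with Φ = E(4πr²):
E = k|Q_enc|/r² = (8.99×10^9)(3.632×10^-9)/(0.0591)² = 9.35×10^3 N/C.

E = 9.35×10^3 N/C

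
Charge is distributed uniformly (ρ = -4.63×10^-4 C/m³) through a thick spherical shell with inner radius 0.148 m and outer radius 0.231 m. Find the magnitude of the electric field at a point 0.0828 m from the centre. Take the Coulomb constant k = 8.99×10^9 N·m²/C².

E = 0 (no enclosed charge)

Symmetry ⇒ E = E(r) r̂. Gaussian sphere of radius r = 0.0828 m (r < 0.148 m, inside the empty cavity).
No charge is enclosed, so by Gauss's law E·4πr² = 0 ⇒ E = 0.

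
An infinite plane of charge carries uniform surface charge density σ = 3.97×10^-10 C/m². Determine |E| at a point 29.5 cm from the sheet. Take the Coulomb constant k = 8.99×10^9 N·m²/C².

The symmetry is planar: E is normal to the sheet and the same magnitude on both sides. Take a pillbox straddling the sheet with end-cap area A.
Flux Φ = 2EA and Q_enc = σA, so 2EA = σA/ε₀ ⇒ E = |σ|/(2ε₀), independent of distance.
E = 2πk|σ| = 2π(8.99×10^9)(3.97×10^-10) = 22.4 N/C.

E = 22.4 V/m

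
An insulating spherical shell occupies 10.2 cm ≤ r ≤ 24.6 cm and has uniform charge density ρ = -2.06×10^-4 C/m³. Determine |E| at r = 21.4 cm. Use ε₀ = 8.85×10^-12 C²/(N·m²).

E = 1.48×10^6 N/C

Take a concentric spherical Gaussian surface of radius r = 21.4 cm (within the shell material, 10.2 cm < r < 24.6 cm).
Only the shell between 10.2 cm and r is enclosed: Q_enc = ρ·(4π/3)(r³ − a³) = (-2.06×10^-4)·(4π/3)·((0.214)³ − (0.102)³) = -7.541×10^-6 C.
Applying ∮E·dA = Q_enc/ε₀ with Φ = E(4πr²):
E = |Q_enc|/(4πε₀r²) = (7.541×10^-6)/(4π·8.85×10^-12·(0.214)²) = 1.48×10^6 N/C.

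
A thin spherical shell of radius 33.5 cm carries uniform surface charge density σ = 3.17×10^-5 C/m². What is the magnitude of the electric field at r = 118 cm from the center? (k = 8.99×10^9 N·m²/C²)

E = 2.89×10^5 N/C

By spherical symmetry E is radial; choose a Gaussian sphere of radius r = 118 cm (r > 33.5 cm).
The entire shell is enclosed: Q_enc = σ·4πR² = (3.17×10^-5)·4π·(0.335)² = 4.471×10^-5 C.
Applying ∮E·dA = Q_enc/ε₀ with Φ = E(4πr²):
E = k|Q_enc|/r² = (8.99×10^9)(4.471×10^-5)/(1.18)² = 2.89×10^5 N/C.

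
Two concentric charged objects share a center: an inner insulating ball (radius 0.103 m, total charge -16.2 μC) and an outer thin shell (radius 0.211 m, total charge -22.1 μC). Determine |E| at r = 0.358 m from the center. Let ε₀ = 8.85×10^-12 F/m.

By spherical symmetry E is radial; choose a Gaussian sphere of radius r = 0.358 m (r > 0.211 m, enclosing both).
Q_enc = (-16.2 μC) + (-22.1 μC) = -3.83×10^-5 C.
Applying ∮E·dA = Q_enc/ε₀ with Φ = E(4πr²):
E = |Q_enc|/(4πε₀r²) = (3.83e-5)/(4π·8.85×10^-12·(0.358)²) = 2.69×10^6 N/C.

E ≈ 2.69×10^6 V/m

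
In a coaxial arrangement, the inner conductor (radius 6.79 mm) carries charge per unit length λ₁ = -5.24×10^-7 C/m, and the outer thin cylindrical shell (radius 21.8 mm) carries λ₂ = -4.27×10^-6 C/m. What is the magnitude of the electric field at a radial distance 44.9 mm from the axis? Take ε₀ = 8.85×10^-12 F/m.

|E| = 1.92×10^6 N/C

Take a coaxial cylindrical Gaussian surface of radius r = 44.9 mm and length L (r > 21.8 mm, enclosing both).
λ_enc = λ₁ + λ₂ = (-5.24×10^-7) + (-4.27e-6) = -4.794e-6 C/m.
Since E is radial and uniform over the curved surface, Φ = E·2πrL = Q_enc/ε₀ = λ_enc L/ε₀.
E = |λ_enc|/(2πε₀r) = (4.794×10^-6)/(2π·8.85×10^-12·0.0449) = 1.92×10^6 N/C.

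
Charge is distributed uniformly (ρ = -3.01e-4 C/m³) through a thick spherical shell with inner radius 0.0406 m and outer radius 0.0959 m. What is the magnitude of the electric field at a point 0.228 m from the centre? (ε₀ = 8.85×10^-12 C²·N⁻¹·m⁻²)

E ≈ 1.78e5 N/C

By spherical symmetry E is radial; choose a Gaussian sphere of radius r = 0.228 m (r > 0.0959 m, enclosing the whole shell).
Q_enc = ρ·(4π/3)(b³ − a³) = (-3.01e-4)·(4π/3)·((0.0959)³ − (0.0406)³) = -1.028×10^-6 C.
By Gauss's law, ∮E·dA = E·4πr² = Q_enc/ε₀.
E = |Q_enc|/(4πε₀r²) = (1.028×10^-6)/(4π·8.85×10^-12·(0.228)²) = 1.78×10^5 N/C.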